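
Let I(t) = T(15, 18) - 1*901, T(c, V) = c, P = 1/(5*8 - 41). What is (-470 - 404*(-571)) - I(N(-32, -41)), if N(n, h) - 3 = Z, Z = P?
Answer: 231100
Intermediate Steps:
P = -1 (P = 1/(40 - 41) = 1/(-1) = -1)
Z = -1
N(n, h) = 2 (N(n, h) = 3 - 1 = 2)
I(t) = -886 (I(t) = 15 - 1*901 = 15 - 901 = -886)
(-470 - 404*(-571)) - I(N(-32, -41)) = (-470 - 404*(-571)) - 1*(-886) = (-470 + 230684) + 886 = 230214 + 886 = 231100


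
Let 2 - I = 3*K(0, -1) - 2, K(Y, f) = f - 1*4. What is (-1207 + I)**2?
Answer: 1411344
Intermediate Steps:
K(Y, f) = -4 + f (K(Y, f) = f - 4 = -4 + f)
I = 19 (I = 2 - (3*(-4 - 1) - 2) = 2 - (3*(-5) - 2) = 2 - (-15 - 2) = 2 - 1*(-17) = 2 + 17 = 19)
(-1207 + I)**2 = (-1207 + 19)**2 = (-1188)**2 = 1411344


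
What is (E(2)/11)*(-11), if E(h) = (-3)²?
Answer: -9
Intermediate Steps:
E(h) = 9
(E(2)/11)*(-11) = (9/11)*(-11) = -9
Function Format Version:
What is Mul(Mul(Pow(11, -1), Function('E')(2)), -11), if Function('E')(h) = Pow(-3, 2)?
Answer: -9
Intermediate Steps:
Function('E')(h) = 9
Mul(Mul(Pow(11, -1), Function('E')(2)), -11) = Mul(Mul(Pow(11, -1), 9), -11) = Mul(Mul(Rational(1, 11), 9), -11) = Mul(Rational(9, 11), -11) = -9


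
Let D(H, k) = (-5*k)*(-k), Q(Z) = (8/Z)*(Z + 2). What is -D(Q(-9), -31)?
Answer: -4805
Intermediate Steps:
Q(Z) = 8*(2 + Z)/Z (Q(Z) = (8/Z)*(2 + Z) = 8*(2 + Z)/Z)
D(H, k) = 5*k²
-D(Q(-9), -31) = -5*(-31)² = -5*961 = -1*4805 = -4805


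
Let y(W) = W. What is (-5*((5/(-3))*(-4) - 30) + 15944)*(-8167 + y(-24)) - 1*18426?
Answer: -394714040/3 ≈ -1.3157e+8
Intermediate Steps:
(-5*((5/(-3))*(-4) - 30) + 15944)*(-8167 + y(-24)) - 1*18426 = (-5*((5/(-3))*(-4) - 30) + 15944)*(-8167 - 24) - 1*18426 = (-5*((5*(-1/3))*(-4) - 30) + 15944)*(-8191) - 18426 = (-5*(-5/3*(-4) - 30) + 15944)*(-8191) - 18426 = (-5*(20/3 - 30) + 15944)*(-8191) - 18426 = (-5*(-70/3) + 15944)*(-8191) - 18426 = (350/3 + 15944)*(-8191) - 18426 = (48182/3)*(-8191) - 18426 = -394658762/3 - 18426 = -394714040/3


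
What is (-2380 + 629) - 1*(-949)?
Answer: -802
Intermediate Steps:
(-2380 + 629) - 1*(-949) = -1751 + 949 = -802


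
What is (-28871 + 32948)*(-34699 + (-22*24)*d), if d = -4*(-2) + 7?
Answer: -173757663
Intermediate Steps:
d = 15 (d = 8 + 7 = 15)
(-28871 + 32948)*(-34699 + (-22*24)*d) = (-28871 + 32948)*(-34699 - 22*24*15) = 4077*(-34699 - 528*15) = 4077*(-34699 - 7920) = 4077*(-42619) = -173757663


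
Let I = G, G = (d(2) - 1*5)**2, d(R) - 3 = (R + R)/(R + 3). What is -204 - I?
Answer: -5136/25 ≈ -205.44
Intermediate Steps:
d(R) = 3 + 2*R/(3 + R) (d(R) = 3 + (R + R)/(R + 3) = 3 + (2*R)/(3 + R) = 3 + 2*R/(3 + R))
G = 36/25 (G = ((9 + 5*2)/(3 + 2) - 1*5)**2 = ((9 + 10)/5 - 5)**2 = ((1/5)*19 - 5)**2 = (19/5 - 5)**2 = (-6/5)**2 = 36/25 ≈ 1.4400)
I = 36/25 ≈ 1.4400
-204 - I = -204 - 1*36/25 = -204 - 36/25 = -5136/25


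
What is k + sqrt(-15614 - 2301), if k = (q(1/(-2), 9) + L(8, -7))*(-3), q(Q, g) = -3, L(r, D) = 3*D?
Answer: 72 + I*sqrt(17915) ≈ 72.0 + 133.85*I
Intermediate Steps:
k = 72 (k = (-3 + 3*(-7))*(-3) = (-3 - 21)*(-3) = -24*(-3) = 72)
k + sqrt(-15614 - 2301) = 72 + sqrt(-15614 - 2301) = 72 + sqrt(-17915) = 72 + I*sqrt(17915)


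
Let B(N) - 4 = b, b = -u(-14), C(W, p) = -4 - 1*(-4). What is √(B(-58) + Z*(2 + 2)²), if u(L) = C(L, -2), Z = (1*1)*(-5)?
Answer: 2*I*√19 ≈ 8.7178*I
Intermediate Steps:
Z = -5 (Z = 1*(-5) = -5)
C(W, p) = 0 (C(W, p) = -4 + 4 = 0)
u(L) = 0
b = 0 (b = -1*0 = 0)
B(N) = 4 (B(N) = 4 + 0 = 4)
√(B(-58) + Z*(2 + 2)²) = √(4 - 5*(2 + 2)²) = √(4 - 5*4²) = √(4 - 5*16) = √(4 - 80) = √(-76) = 2*I*√19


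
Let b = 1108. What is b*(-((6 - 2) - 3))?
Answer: -1108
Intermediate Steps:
b*(-((6 - 2) - 3)) = 1108*(-((6 - 2) - 3)) = 1108*(-(4 - 3)) = 1108*(-1*1) = 1108*(-1) = -1108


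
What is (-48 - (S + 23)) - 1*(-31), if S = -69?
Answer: 29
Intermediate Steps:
(-48 - (S + 23)) - 1*(-31) = (-48 - (-69 + 23)) - 1*(-31) = (-48 - 1*(-46)) + 31 = (-48 + 46) + 31 = -2 + 31 = 29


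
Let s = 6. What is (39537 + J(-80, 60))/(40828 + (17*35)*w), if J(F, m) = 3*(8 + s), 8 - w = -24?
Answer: 13193/19956 ≈ 0.66110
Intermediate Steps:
w = 32 (w = 8 - 1*(-24) = 8 + 24 = 32)
J(F, m) = 42 (J(F, m) = 3*(8 + 6) = 3*14 = 42)
(39537 + J(-80, 60))/(40828 + (17*35)*w) = (39537 + 42)/(40828 + (17*35)*32) = 39579/(40828 + 595*32) = 39579/(40828 + 19040) = 39579/59868 = 39579*(1/59868) = 13193/19956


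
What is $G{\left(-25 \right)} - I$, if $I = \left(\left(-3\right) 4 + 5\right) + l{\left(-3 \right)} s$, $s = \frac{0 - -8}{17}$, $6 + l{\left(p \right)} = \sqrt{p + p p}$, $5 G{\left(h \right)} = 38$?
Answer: $\frac{1481}{85} - \frac{8 \sqrt{6}}{17} \approx 16.271$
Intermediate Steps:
$G{\left(h \right)} = \frac{38}{5}$ ($G{\left(h \right)} = \frac{1}{5} \cdot 38 = \frac{38}{5}$)
$l{\left(p \right)} = -6 + \sqrt{p + p^{2}}$ ($l{\left(p \right)} = -6 + \sqrt{p + p p} = -6 + \sqrt{p + p^{2}}$)
$s = \frac{8}{17}$ ($s = \left(0 + 8\right) \frac{1}{17} = 8 \cdot \frac{1}{17} = \frac{8}{17} \approx 0.47059$)
$I = - \frac{167}{17} + \frac{8 \sqrt{6}}{17}$ ($I = \left(\left(-3\right) 4 + 5\right) + \left(-6 + \sqrt{- 3 \left(1 - 3\right)}\right) \frac{8}{17} = \left(-12 + 5\right) + \left(-6 + \sqrt{\left(-3\right) \left(-2\right)}\right) \frac{8}{17} = -7 + \left(-6 + \sqrt{6}\right) \frac{8}{17} = -7 - \left(\frac{48}{17} - \frac{8 \sqrt{6}}{17}\right) = - \frac{167}{17} + \frac{8 \sqrt{6}}{17} \approx -8.6708$)
$G{\left(-25 \right)} - I = \frac{38}{5} - \left(- \frac{167}{17} + \frac{8 \sqrt{6}}{17}\right) = \frac{38}{5} + \left(\frac{167}{17} - \frac{8 \sqrt{6}}{17}\right) = \frac{1481}{85} - \frac{8 \sqrt{6}}{17}$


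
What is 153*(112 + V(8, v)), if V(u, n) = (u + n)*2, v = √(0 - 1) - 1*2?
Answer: 18972 + 306*I ≈ 18972.0 + 306.0*I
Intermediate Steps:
v = -2 + I (v = √(-1) - 2 = I - 2 = -2 + I ≈ -2.0 + 1.0*I)
V(u, n) = 2*n + 2*u (V(u, n) = (n + u)*2 = 2*n + 2*u)
153*(112 + V(8, v)) = 153*(112 + (2*(-2 + I) + 2*8)) = 153*(112 + ((-4 + 2*I) + 16)) = 153*(112 + (12 + 2*I)) = 153*(124 + 2*I) = 18972 + 306*I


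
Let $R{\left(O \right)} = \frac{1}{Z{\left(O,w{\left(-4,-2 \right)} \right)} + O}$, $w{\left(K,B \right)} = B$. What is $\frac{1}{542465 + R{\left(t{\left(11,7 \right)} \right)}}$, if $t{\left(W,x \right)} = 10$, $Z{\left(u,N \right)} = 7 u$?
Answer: $\frac{80}{43397201} \approx 1.8434 \cdot 10^{-6}$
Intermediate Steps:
$R{\left(O \right)} = \frac{1}{8 O}$ ($R{\left(O \right)} = \frac{1}{7 O + O} = \frac{1}{8 O}$)
$\frac{1}{542465 + R{\left(t{\left(11,7 \right)} \right)}} = \frac{1}{542465 + \frac{1}{8 \cdot 10}} = \frac{1}{542465 + \frac{1}{8} \cdot \frac{1}{10}} = \frac{1}{542465 + \frac{1}{80}} = \frac{1}{\frac{43397201}{80}} = \frac{80}{43397201}$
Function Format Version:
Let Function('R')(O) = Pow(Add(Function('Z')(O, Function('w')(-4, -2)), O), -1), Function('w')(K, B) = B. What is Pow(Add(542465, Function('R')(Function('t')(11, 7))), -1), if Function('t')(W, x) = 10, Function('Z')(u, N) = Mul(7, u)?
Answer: Rational(80, 43397201) ≈ 1.8434e-6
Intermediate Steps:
Function('R')(O) = Mul(Rational(1, 8), Pow(O, -1)) (Function('R')(O) = Pow(Add(Mul(7, O), O), -1) = Pow(Mul(8, O), -1) = Mul(Rational(1, 8), Pow(O, -1)))
Pow(Add(542465, Function('R')(Function('t')(11, 7))), -1) = Pow(Add(542465, Mul(Rational(1, 8), Pow(10, -1))), -1) = Pow(Add(542465, Mul(Rational(1, 8), Rational(1, 10))), -1) = Pow(Add(542465, Rational(1, 80)), -1) = Pow(Rational(43397201, 80), -1) = Rational(80, 43397201)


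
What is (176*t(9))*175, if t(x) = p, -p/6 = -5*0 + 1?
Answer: -184800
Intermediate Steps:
p = -6 (p = -6*(-5*0 + 1) = -6*(0 + 1) = -6*1 = -6)
t(x) = -6
(176*t(9))*175 = (176*(-6))*175 = -1056*175 = -184800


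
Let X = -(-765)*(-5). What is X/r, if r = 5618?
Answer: -3825/5618 ≈ -0.68085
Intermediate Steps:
X = -3825 (X = -1*3825 = -3825)
X/r = -3825/5618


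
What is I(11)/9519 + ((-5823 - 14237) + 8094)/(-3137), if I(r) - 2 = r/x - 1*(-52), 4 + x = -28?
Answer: 3650325557/955555296 ≈ 3.8201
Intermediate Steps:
x = -32 (x = -4 - 28 = -32)
I(r) = 54 - r/32 (I(r) = 2 + (r/(-32) - 1*(-52)) = 2 + (r*(-1/32) + 52) = 2 + (-r/32 + 52) = 2 + (52 - r/32) = 54 - r/32)
I(11)/9519 + ((-5823 - 14237) + 8094)/(-3137) = (54 - 1/32*11)/9519 + ((-5823 - 14237) + 8094)/(-3137) = (54 - 11/32)*(1/9519) + (-20060 + 8094)*(-1/3137) = (1717/32)*(1/9519) - 11966*(-1/3137) = 1717/304608 + 11966/3137 = 3650325557/955555296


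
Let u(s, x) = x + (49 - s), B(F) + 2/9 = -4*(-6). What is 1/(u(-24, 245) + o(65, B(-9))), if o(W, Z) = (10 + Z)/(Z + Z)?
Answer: 107/34102 ≈ 0.0031376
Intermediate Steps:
B(F) = 214/9 (B(F) = -2/9 - 4*(-6) = -2/9 + 24 = 214/9)
o(W, Z) = (10 + Z)/(2*Z) (o(W, Z) = (10 + Z)/((2*Z)) = (10 + Z)*(1/(2*Z)) = (10 + Z)/(2*Z))
u(s, x) = 49 + x - s
1/(u(-24, 245) + o(65, B(-9))) = 1/((49 + 245 - 1*(-24)) + (10 + 214/9)/(2*(214/9))) = 1/((49 + 245 + 24) + (1/2)*(9/214)*(304/9)) = 1/(318 + 76/107) = 1/(34102/107) = 107/34102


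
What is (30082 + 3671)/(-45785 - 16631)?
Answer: -33753/62416 ≈ -0.54077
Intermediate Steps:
(30082 + 3671)/(-45785 - 16631) = 33753/(-62416) = 33753*(-1/62416) = -33753/62416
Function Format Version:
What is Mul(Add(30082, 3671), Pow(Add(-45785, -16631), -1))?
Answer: Rational(-33753, 62416) ≈ -0.54077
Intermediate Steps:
Mul(Add(30082, 3671), Pow(Add(-45785, -16631), -1)) = Mul(33753, Pow(-62416, -1)) = Mul(33753, Rational(-1, 62416)) = Rational(-33753, 62416)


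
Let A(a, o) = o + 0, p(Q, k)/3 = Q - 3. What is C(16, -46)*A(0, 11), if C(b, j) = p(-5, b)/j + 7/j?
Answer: 187/46 ≈ 4.0652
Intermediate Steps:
p(Q, k) = -9 + 3*Q (p(Q, k) = 3*(Q - 3) = 3*(-3 + Q) = -9 + 3*Q)
C(b, j) = -17/j (C(b, j) = (-9 + 3*(-5))/j + 7/j = (-9 - 15)/j + 7/j = -24/j + 7/j = -17/j)
A(a, o) = o
C(16, -46)*A(0, 11) = -17/(-46)*11 = -17*(-1/46)*11 = (17/46)*11 = 187/46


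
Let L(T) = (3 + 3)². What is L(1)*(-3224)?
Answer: -116064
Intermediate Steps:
L(T) = 36 (L(T) = 6² = 36)
L(1)*(-3224) = 36*(-3224) = -116064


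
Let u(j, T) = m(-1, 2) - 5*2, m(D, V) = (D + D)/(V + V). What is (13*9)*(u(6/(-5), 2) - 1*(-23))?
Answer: 2925/2 ≈ 1462.5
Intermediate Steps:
m(D, V) = D/V (m(D, V) = (2*D)/((2*V)) = (2*D)*(1/(2*V)) = D/V)
u(j, T) = -21/2 (u(j, T) = -1/2 - 5*2 = -1*½ - 10 = -½ - 10 = -21/2)
(13*9)*(u(6/(-5), 2) - 1*(-23)) = (13*9)*(-21/2 - 1*(-23)) = 117*(-21/2 + 23) = 117*(25/2) = 2925/2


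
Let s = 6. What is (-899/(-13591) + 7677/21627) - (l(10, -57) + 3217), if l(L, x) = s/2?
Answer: -105148783640/32659173 ≈ -3219.6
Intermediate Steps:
l(L, x) = 3 (l(L, x) = 6/2 = 6*(½) = 3)
(-899/(-13591) + 7677/21627) - (l(10, -57) + 3217) = (-899/(-13591) + 7677/21627) - (3 + 3217) = (-899*(-1/13591) + 7677*(1/21627)) - 1*3220 = (899/13591 + 853/2403) - 3220 = 13753420/32659173 - 3220 = -105148783640/32659173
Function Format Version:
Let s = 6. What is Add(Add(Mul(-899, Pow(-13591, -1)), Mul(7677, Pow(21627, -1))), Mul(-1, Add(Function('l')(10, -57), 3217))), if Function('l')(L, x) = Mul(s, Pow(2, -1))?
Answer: Rational(-105148783640, 32659173) ≈ -3219.6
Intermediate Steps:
Function('l')(L, x) = 3 (Function('l')(L, x) = Mul(6, Pow(2, -1)) = Mul(6, Rational(1, 2)) = 3)
Add(Add(Mul(-899, Pow(-13591, -1)), Mul(7677, Pow(21627, -1))), Mul(-1, Add(Function('l')(10, -57), 3217))) = Add(Add(Mul(-899, Pow(-13591, -1)), Mul(7677, Pow(21627, -1))), Mul(-1, Add(3, 3217))) = Add(Add(Mul(-899, Rational(-1, 13591)), Mul(7677, Rational(1, 21627))), Mul(-1, 3220)) = Add(Add(Rational(899, 13591), Rational(853, 2403)), -3220) = Add(Rational(13753420, 32659173), -3220) = Rational(-105148783640, 32659173)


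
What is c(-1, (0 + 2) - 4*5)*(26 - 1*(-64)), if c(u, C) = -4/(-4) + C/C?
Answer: 180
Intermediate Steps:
c(u, C) = 2 (c(u, C) = -4*(-¼) + 1 = 1 + 1 = 2)
c(-1, (0 + 2) - 4*5)*(26 - 1*(-64)) = 2*(26 - 1*(-64)) = 2*(26 + 64) = 2*90 = 180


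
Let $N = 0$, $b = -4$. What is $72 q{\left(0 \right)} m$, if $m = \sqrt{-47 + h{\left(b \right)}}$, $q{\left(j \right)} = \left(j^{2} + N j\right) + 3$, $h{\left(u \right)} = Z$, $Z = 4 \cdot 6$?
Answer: $216 i \sqrt{23} \approx 1035.9 i$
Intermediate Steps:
$Z = 24$
$h{\left(u \right)} = 24$
$q{\left(j \right)} = 3 + j^{2}$ ($q{\left(j \right)} = \left(j^{2} + 0 j\right) + 3 = \left(j^{2} + 0\right) + 3 = j^{2} + 3 = 3 + j^{2}$)
$m = i \sqrt{23}$ ($m = \sqrt{-47 + 24} = \sqrt{-23} = i \sqrt{23} \approx 4.7958 i$)
$72 q{\left(0 \right)} m = 72 \left(3 + 0^{2}\right) i \sqrt{23} = 72 \left(3 + 0\right) i \sqrt{23} = 72 \cdot 3 i \sqrt{23} = 216 i \sqrt{23}$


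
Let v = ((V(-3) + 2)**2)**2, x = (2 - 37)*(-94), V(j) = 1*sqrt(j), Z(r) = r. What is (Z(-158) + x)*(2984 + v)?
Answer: 9198684 + 25056*I*sqrt(3) ≈ 9.1987e+6 + 43398.0*I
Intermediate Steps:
V(j) = sqrt(j)
x = 3290 (x = -35*(-94) = 3290)
v = (2 + I*sqrt(3))**4 (v = ((sqrt(-3) + 2)**2)**2 = ((I*sqrt(3) + 2)**2)**2 = ((2 + I*sqrt(3))**2)**2 = (2 + I*sqrt(3))**4 ≈ -47.0 + 13.856*I)
(Z(-158) + x)*(2984 + v) = (-158 + 3290)*(2984 + (2 + I*sqrt(3))**4) = 3132*(2984 + (2 + I*sqrt(3))**4) = 9345888 + 3132*(2 + I*sqrt(3))**4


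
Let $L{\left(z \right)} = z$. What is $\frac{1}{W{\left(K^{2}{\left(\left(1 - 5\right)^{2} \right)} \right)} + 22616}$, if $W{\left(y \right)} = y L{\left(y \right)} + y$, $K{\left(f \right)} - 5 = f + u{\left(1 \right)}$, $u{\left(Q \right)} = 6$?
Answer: $\frac{1}{554786} \approx 1.8025 \cdot 10^{-6}$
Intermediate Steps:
$K{\left(f \right)} = 11 + f$ ($K{\left(f \right)} = 5 + \left(f + 6\right) = 5 + \left(6 + f\right) = 11 + f$)
$W{\left(y \right)} = y + y^{2}$ ($W{\left(y \right)} = y y + y = y^{2} + y = y + y^{2}$)
$\frac{1}{W{\left(K^{2}{\left(\left(1 - 5\right)^{2} \right)} \right)} + 22616} = \frac{1}{\left(11 + \left(1 - 5\right)^{2}\right)^{2} \left(1 + \left(11 + \left(1 - 5\right)^{2}\right)^{2}\right) + 22616} = \frac{1}{\left(11 + \left(-4\right)^{2}\right)^{2} \left(1 + \left(11 + \left(-4\right)^{2}\right)^{2}\right) + 22616} = \frac{1}{\left(11 + 16\right)^{2} \left(1 + \left(11 + 16\right)^{2}\right) + 22616} = \frac{1}{27^{2} \left(1 + 27^{2}\right) + 22616} = \frac{1}{729 \left(1 + 729\right) + 22616} = \frac{1}{729 \cdot 730 + 22616} = \frac{1}{532170 + 22616} = \frac{1}{554786}$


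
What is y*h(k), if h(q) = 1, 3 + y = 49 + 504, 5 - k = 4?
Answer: 550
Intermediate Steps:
k = 1 (k = 5 - 1*4 = 5 - 4 = 1)
y = 550 (y = -3 + (49 + 504) = -3 + 553 = 550)
y*h(k) = 550*1 = 550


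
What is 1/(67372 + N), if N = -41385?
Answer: 1/25987 ≈ 3.8481e-5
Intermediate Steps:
1/(67372 + N) = 1/(67372 - 41385) = 1/25987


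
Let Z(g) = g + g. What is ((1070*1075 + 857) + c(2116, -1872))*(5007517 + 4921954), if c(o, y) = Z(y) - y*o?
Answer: 50724851545565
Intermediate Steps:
Z(g) = 2*g
c(o, y) = 2*y - o*y (c(o, y) = 2*y - y*o = 2*y - o*y)
((1070*1075 + 857) + c(2116, -1872))*(5007517 + 4921954) = ((1070*1075 + 857) - 1872*(2 - 1*2116))*(5007517 + 4921954) = ((1150250 + 857) - 1872*(2 - 2116))*9929471 = (1151107 - 1872*(-2114))*9929471 = (1151107 + 3957408)*9929471 = 5108515*9929471 = 50724851545565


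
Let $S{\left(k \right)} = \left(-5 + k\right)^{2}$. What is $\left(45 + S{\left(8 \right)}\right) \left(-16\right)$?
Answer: $-864$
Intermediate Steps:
$\left(45 + S{\left(8 \right)}\right) \left(-16\right) = \left(45 + \left(-5 + 8\right)^{2}\right) \left(-16\right) = \left(45 + 3^{2}\right) \left(-16\right) = \left(45 + 9\right) \left(-16\right) = 54 \left(-16\right) = -864$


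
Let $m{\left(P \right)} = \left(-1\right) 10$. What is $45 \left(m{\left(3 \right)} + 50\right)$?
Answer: $1800$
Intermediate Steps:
$m{\left(P \right)} = -10$
$45 \left(m{\left(3 \right)} + 50\right) = 45 \left(-10 + 50\right) = 45 \cdot 40 = 1800$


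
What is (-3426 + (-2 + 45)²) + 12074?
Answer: 10497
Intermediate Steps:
(-3426 + (-2 + 45)²) + 12074 = (-3426 + 43²) + 12074 = (-3426 + 1849) + 12074 = -1577 + 12074 = 10497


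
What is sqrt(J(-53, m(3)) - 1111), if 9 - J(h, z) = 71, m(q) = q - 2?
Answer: I*sqrt(1173) ≈ 34.249*I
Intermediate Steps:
m(q) = -2 + q
J(h, z) = -62 (J(h, z) = 9 - 1*71 = 9 - 71 = -62)
sqrt(J(-53, m(3)) - 1111) = sqrt(-62 - 1111) = sqrt(-1173) = I*sqrt(1173)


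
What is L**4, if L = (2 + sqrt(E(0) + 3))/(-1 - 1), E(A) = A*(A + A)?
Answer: (2 + sqrt(3))**4/16 ≈ 12.125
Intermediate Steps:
E(A) = 2*A**2 (E(A) = A*(2*A) = 2*A**2)
L = -1 - sqrt(3)/2 (L = (2 + sqrt(2*0**2 + 3))/(-1 - 1) = (2 + sqrt(2*0 + 3))/(-2) = (2 + sqrt(0 + 3))*(-1/2) = (2 + sqrt(3))*(-1/2) = -1 - sqrt(3)/2 ≈ -1.8660)
L**4 = (-1 - sqrt(3)/2)**4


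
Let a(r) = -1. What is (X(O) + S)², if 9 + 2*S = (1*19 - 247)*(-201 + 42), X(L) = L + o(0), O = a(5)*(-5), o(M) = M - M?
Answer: 1314280009/4 ≈ 3.2857e+8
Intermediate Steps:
o(M) = 0
O = 5 (O = -1*(-5) = 5)
X(L) = L (X(L) = L + 0 = L)
S = 36243/2 (S = -9/2 + ((1*19 - 247)*(-201 + 42))/2 = -9/2 + ((19 - 247)*(-159))/2 = -9/2 + (-228*(-159))/2 = -9/2 + (½)*36252 = -9/2 + 18126 = 36243/2 ≈ 18122.)
(X(O) + S)² = (5 + 36243/2)² = (36253/2)² = 1314280009/4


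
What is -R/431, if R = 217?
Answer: -217/431 ≈ -0.50348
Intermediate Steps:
-R/431 = -1*217/431 = -217*1/431 = -217/431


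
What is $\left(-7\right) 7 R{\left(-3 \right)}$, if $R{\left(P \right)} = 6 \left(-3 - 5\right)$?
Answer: $2352$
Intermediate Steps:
$R{\left(P \right)} = -48$ ($R{\left(P \right)} = 6 \left(-8\right) = -48$)
$\left(-7\right) 7 R{\left(-3 \right)} = \left(-7\right) 7 \left(-48\right) = \left(-49\right) \left(-48\right) = 2352$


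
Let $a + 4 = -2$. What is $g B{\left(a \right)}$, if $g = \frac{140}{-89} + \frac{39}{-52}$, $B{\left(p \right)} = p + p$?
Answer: $\frac{2481}{89} \approx 27.876$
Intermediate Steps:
$a = -6$ ($a = -4 - 2 = -6$)
$B{\left(p \right)} = 2 p$
$g = - \frac{827}{356}$ ($g = 140 \left(- \frac{1}{89}\right) + 39 \left(- \frac{1}{52}\right) = - \frac{140}{89} - \frac{3}{4} = - \frac{827}{356} \approx -2.323$)
$g B{\left(a \right)} = - \frac{827 \cdot 2 \left(-6\right)}{356} = \left(- \frac{827}{356}\right) \left(-12\right) = \frac{2481}{89}$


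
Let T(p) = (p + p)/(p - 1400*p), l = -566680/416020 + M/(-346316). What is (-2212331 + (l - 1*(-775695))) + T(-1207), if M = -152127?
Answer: -467046170813677769/325096872364 ≈ -1.4366e+6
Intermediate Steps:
l = -214455607/232378036 (l = -566680/416020 - 152127/(-346316) = -566680*1/416020 - 152127*(-1/346316) = -914/671 + 152127/346316 = -214455607/232378036 ≈ -0.92287)
T(p) = -2/1399 (T(p) = (2*p)/((-1399*p)) = (2*p)*(-1/(1399*p)) = -2/1399)
(-2212331 + (l - 1*(-775695))) + T(-1207) = (-2212331 + (-214455607/232378036 - 1*(-775695))) - 2/1399 = (-2212331 + (-214455607/232378036 + 775695)) - 2/1399 = (-2212331 + 180254266179413/232378036) - 2/1399 = -333842866582503/232378036 - 2/1399 = -467046170813677769/325096872364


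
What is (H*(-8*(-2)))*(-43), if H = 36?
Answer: -24768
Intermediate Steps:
(H*(-8*(-2)))*(-43) = (36*(-8*(-2)))*(-43) = (36*16)*(-43) = 576*(-43) = -24768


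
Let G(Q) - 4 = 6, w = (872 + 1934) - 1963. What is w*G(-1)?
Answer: 8430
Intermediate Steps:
w = 843 (w = 2806 - 1963 = 843)
G(Q) = 10 (G(Q) = 4 + 6 = 10)
w*G(-1) = 843*10 = 8430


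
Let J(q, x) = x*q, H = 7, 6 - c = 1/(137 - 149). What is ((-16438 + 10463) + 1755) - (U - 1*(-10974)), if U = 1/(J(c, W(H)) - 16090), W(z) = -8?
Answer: -735632701/48416 ≈ -15194.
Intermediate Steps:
c = 73/12 (c = 6 - 1/(137 - 149) = 6 - 1/(-12) = 6 - 1*(-1/12) = 6 + 1/12 = 73/12 ≈ 6.0833)
J(q, x) = q*x
U = -3/48416 (U = 1/((73/12)*(-8) - 16090) = 1/(-146/3 - 16090) = 1/(-48416/3) = -3/48416 ≈ -6.1963e-5)
((-16438 + 10463) + 1755) - (U - 1*(-10974)) = ((-16438 + 10463) + 1755) - (-3/48416 - 1*(-10974)) = (-5975 + 1755) - (-3/48416 + 10974) = -4220 - 1*531317181/48416 = -4220 - 531317181/48416 = -735632701/48416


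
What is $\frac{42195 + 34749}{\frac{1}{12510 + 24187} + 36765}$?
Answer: $\frac{1411806984}{674582603} \approx 2.0929$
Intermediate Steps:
$\frac{42195 + 34749}{\frac{1}{12510 + 24187} + 36765} = \frac{76944}{\frac{1}{36697} + 36765} = \frac{76944}{\frac{1349165206}{36697}} = 76944 \cdot \frac{36697}{1349165206} = \frac{1411806984}{674582603}$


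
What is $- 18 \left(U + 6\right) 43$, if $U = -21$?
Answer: $11610$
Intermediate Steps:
$- 18 \left(U + 6\right) 43 = - 18 \left(-21 + 6\right) 43 = \left(-18\right) \left(-15\right) 43 = 270 \cdot 43 = 11610$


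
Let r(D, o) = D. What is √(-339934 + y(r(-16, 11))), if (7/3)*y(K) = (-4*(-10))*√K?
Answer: √(-16656766 + 3360*I)/7 ≈ 0.058805 + 583.04*I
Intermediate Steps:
y(K) = 120*√K/7 (y(K) = 3*((-4*(-10))*√K)/7 = 3*(40*√K)/7 = 120*√K/7)
√(-339934 + y(r(-16, 11))) = √(-339934 + 120*√(-16)/7) = √(-339934 + 120*(4*I)/7) = √(-339934 + 480*I/7)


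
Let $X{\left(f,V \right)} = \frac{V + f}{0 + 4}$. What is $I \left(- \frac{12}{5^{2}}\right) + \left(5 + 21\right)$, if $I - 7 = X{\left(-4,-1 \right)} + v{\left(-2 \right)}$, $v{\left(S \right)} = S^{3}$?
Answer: $\frac{677}{25} \approx 27.08$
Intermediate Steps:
$X{\left(f,V \right)} = \frac{V}{4} + \frac{f}{4}$ ($X{\left(f,V \right)} = \frac{V + f}{4} = \left(V + f\right) \frac{1}{4} = \frac{V}{4} + \frac{f}{4}$)
$I = - \frac{9}{4}$ ($I = 7 + \left(\left(\frac{1}{4} \left(-1\right) + \frac{1}{4} \left(-4\right)\right) + \left(-2\right)^{3}\right) = 7 - \frac{37}{4} = - \frac{9}{4} \approx -2.25$)
$I \left(- \frac{12}{5^{2}}\right) + \left(5 + 21\right) = - \frac{9 \left(- \frac{12}{5^{2}}\right)}{4} + \left(5 + 21\right) = - \frac{9 \left(- \frac{12}{25}\right)}{4} + 26 = - \frac{9 \left(\left(-12\right) \frac{1}{25}\right)}{4} + 26 = \left(- \frac{9}{4}\right) \left(- \frac{12}{25}\right) + 26 = \frac{27}{25} + 26 = \frac{677}{25}$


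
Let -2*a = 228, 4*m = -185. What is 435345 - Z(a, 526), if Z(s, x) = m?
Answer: 1741565/4 ≈ 4.3539e+5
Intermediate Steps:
m = -185/4 (m = (¼)*(-185) = -185/4 ≈ -46.250)
a = -114 (a = -½*228 = -114)
Z(s, x) = -185/4
435345 - Z(a, 526) = 435345 - 1*(-185/4) = 435345 + 185/4 = 1741565/4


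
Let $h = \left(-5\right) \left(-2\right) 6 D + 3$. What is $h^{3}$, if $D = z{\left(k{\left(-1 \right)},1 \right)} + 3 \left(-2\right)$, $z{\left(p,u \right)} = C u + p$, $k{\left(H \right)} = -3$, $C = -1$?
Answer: $-212776173$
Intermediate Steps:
$z{\left(p,u \right)} = p - u$ ($z{\left(p,u \right)} = - u + p = p - u$)
$D = -10$ ($D = \left(-3 - 1\right) + 3 \left(-2\right) = \left(-3 - 1\right) - 6 = -4 - 6 = -10$)
$h = -597$ ($h = \left(-5\right) \left(-2\right) 6 \left(-10\right) + 3 = 10 \cdot 6 \left(-10\right) + 3 = 60 \left(-10\right) + 3 = -600 + 3 = -597$)
$h^{3} = \left(-597\right)^{3} = -212776173$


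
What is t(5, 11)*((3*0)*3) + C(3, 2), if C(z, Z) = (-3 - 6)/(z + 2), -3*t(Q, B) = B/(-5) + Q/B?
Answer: -9/5 ≈ -1.8000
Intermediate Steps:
t(Q, B) = B/15 - Q/(3*B) (t(Q, B) = -(B/(-5) + Q/B)/3 = -(B*(-⅕) + Q/B)/3 = -(-B/5 + Q/B)/3 = B/15 - Q/(3*B))
C(z, Z) = -9/(2 + z)
t(5, 11)*((3*0)*3) + C(3, 2) = ((1/15)*11 - ⅓*5/11)*((3*0)*3) - 9/(2 + 3) = (11/15 - ⅓*5*1/11)*(0*3) - 9/5 = (11/15 - 5/33)*0 - 9*⅕ = (32/55)*0 - 9/5 = 0 - 9/5 = -9/5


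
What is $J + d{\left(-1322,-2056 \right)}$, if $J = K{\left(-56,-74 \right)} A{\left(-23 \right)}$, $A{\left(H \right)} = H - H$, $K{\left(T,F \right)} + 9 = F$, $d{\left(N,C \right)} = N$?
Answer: $-1322$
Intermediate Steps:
$K{\left(T,F \right)} = -9 + F$
$A{\left(H \right)} = 0$
$J = 0$ ($J = \left(-9 - 74\right) 0 = \left(-83\right) 0 = 0$)
$J + d{\left(-1322,-2056 \right)} = 0 - 1322 = -1322$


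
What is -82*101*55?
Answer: -455510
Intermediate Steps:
-82*101*55 = -8282*55 = -455510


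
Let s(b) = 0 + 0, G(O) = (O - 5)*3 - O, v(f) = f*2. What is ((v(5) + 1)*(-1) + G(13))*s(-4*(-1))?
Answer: 0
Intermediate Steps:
v(f) = 2*f
G(O) = -15 + 2*O (G(O) = (-5 + O)*3 - O = (-15 + 3*O) - O = -15 + 2*O)
s(b) = 0
((v(5) + 1)*(-1) + G(13))*s(-4*(-1)) = ((2*5 + 1)*(-1) + (-15 + 2*13))*0 = ((10 + 1)*(-1) + (-15 + 26))*0 = (11*(-1) + 11)*0 = (-11 + 11)*0 = 0*0 = 0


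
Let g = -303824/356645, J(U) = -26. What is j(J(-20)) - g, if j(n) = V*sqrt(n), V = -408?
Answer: 303824/356645 - 408*I*sqrt(26) ≈ 0.85189 - 2080.4*I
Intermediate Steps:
g = -303824/356645 (g = -303824*1/356645 = -303824/356645 ≈ -0.85189)
j(n) = -408*sqrt(n)
j(J(-20)) - g = -408*I*sqrt(26) - 1*(-303824/356645) = -408*I*sqrt(26) + 303824/356645 = 303824/356645 - 408*I*sqrt(26)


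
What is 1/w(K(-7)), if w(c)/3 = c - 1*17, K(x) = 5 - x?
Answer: -1/15 ≈ -0.066667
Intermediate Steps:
w(c) = -51 + 3*c (w(c) = 3*(c - 1*17) = 3*(c - 17) = 3*(-17 + c) = -51 + 3*c)
1/w(K(-7)) = 1/(-51 + 3*(5 - 1*(-7))) = 1/(-51 + 3*(5 + 7)) = 1/(-51 + 3*12) = 1/(-51 + 36) = 1/(-15) = -1/15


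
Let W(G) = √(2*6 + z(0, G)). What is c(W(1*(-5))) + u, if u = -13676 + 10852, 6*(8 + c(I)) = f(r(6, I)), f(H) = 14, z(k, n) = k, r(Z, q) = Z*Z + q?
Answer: -8489/3 ≈ -2829.7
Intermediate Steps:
r(Z, q) = q + Z² (r(Z, q) = Z² + q = q + Z²)
W(G) = 2*√3 (W(G) = √(2*6 + 0) = √(12 + 0) = √12 = 2*√3)
c(I) = -17/3 (c(I) = -8 + (⅙)*14 = -8 + 7/3 = -17/3)
u = -2824
c(W(1*(-5))) + u = -17/3 - 2824 = -8489/3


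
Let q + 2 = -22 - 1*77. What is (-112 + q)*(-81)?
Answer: 17253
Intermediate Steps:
q = -101 (q = -2 + (-22 - 1*77) = -2 + (-22 - 77) = -2 - 99 = -101)
(-112 + q)*(-81) = (-112 - 101)*(-81) = -213*(-81) = 17253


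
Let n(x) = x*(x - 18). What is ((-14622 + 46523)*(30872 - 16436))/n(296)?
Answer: 115130709/20572 ≈ 5596.5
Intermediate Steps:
n(x) = x*(-18 + x)
((-14622 + 46523)*(30872 - 16436))/n(296) = ((-14622 + 46523)*(30872 - 16436))/((296*(-18 + 296))) = (31901*14436)/((296*278)) = 460522836/82288 = 460522836*(1/82288) = 115130709/20572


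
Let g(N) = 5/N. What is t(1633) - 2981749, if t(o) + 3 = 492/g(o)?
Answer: -14105324/5 ≈ -2.8211e+6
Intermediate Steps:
t(o) = -3 + 492*o/5 (t(o) = -3 + 492/((5/o)) = -3 + 492*(o/5) = -3 + 492*o/5)
t(1633) - 2981749 = (-3 + (492/5)*1633) - 2981749 = (-3 + 803436/5) - 2981749 = 803421/5 - 2981749 = -14105324/5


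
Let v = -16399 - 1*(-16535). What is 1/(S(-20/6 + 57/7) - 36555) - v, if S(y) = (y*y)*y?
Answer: -45900764605/337505554 ≈ -136.00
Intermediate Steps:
v = 136 (v = -16399 + 16535 = 136)
S(y) = y³ (S(y) = y²*y = y³)
1/(S(-20/6 + 57/7) - 36555) - v = 1/((-20/6 + 57/7)³ - 36555) - 1*136 = 1/((-20*⅙ + 57*(⅐))³ - 36555) - 136 = 1/((-10/3 + 57/7)³ - 36555) - 136 = 1/((101/21)³ - 36555) - 136 = 1/(1030301/9261 - 36555) - 136 = 1/(-337505554/9261) - 136 = -9261/337505554 - 136 = -45900764605/337505554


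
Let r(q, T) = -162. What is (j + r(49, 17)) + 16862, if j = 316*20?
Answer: 23020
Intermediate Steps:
j = 6320
(j + r(49, 17)) + 16862 = (6320 - 162) + 16862 = 6158 + 16862 = 23020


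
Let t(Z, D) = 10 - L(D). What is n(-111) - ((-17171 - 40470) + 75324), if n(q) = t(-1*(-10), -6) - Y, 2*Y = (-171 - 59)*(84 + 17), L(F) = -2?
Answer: -6056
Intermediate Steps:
Y = -11615 (Y = ((-171 - 59)*(84 + 17))/2 = (-230*101)/2 = (½)*(-23230) = -11615)
t(Z, D) = 12 (t(Z, D) = 10 - 1*(-2) = 10 + 2 = 12)
n(q) = 11627 (n(q) = 12 - 1*(-11615) = 12 + 11615 = 11627)
n(-111) - ((-17171 - 40470) + 75324) = 11627 - ((-17171 - 40470) + 75324) = 11627 - (-57641 + 75324) = 11627 - 1*17683 = 11627 - 17683 = -6056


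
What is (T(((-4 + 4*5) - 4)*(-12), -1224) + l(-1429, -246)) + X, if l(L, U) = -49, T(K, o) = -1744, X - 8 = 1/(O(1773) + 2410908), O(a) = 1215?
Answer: -4305639554/2412123 ≈ -1785.0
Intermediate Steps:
X = 19296985/2412123 (X = 8 + 1/(1215 + 2410908) = 8 + 1/2412123 = 19296985/2412123 ≈ 8.0000)
(T(((-4 + 4*5) - 4)*(-12), -1224) + l(-1429, -246)) + X = (-1744 - 49) + 19296985/2412123 = -1793 + 19296985/2412123 = -4305639554/2412123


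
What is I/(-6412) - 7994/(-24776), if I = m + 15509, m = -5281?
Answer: -25268925/19857964 ≈ -1.2725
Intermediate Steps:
I = 10228 (I = -5281 + 15509 = 10228)
I/(-6412) - 7994/(-24776) = 10228/(-6412) - 7994/(-24776) = 10228*(-1/6412) - 7994*(-1/24776) = -2557/1603 + 3997/12388 = -25268925/19857964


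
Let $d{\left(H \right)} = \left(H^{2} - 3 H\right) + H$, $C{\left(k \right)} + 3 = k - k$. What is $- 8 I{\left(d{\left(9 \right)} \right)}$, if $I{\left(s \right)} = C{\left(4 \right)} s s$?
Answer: $95256$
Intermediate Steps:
$C{\left(k \right)} = -3$ ($C{\left(k \right)} = -3 + \left(k - k\right) = -3 + 0 = -3$)
$d{\left(H \right)} = H^{2} - 2 H$
$I{\left(s \right)} = - 3 s^{2}$ ($I{\left(s \right)} = - 3 s s = - 3 s^{2}$)
$- 8 I{\left(d{\left(9 \right)} \right)} = - 8 \left(- 3 \left(9 \left(-2 + 9\right)\right)^{2}\right) = - 8 \left(- 3 \left(9 \cdot 7\right)^{2}\right) = - 8 \left(- 3 \cdot 63^{2}\right) = - 8 \left(\left(-3\right) 3969\right) = \left(-8\right) \left(-11907\right) = 95256$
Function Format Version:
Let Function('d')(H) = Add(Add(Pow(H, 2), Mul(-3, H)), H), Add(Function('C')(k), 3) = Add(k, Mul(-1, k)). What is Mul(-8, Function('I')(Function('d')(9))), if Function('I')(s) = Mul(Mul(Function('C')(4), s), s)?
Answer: 95256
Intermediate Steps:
Function('C')(k) = -3 (Function('C')(k) = Add(-3, Add(k, Mul(-1, k))) = Add(-3, 0) = -3)
Function('d')(H) = Add(Pow(H, 2), Mul(-2, H))
Function('I')(s) = Mul(-3, Pow(s, 2)) (Function('I')(s) = Mul(Mul(-3, s), s) = Mul(-3, Pow(s, 2)))
Mul(-8, Function('I')(Function('d')(9))) = Mul(-8, Mul(-3, Pow(Mul(9, Add(-2, 9)), 2))) = Mul(-8, Mul(-3, Pow(Mul(9, 7), 2))) = Mul(-8, Mul(-3, Pow(63, 2))) = Mul(-8, Mul(-3, 3969)) = Mul(-8, -11907) = 95256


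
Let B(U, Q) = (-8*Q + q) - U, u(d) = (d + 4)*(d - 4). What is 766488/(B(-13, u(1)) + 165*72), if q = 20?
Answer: 255496/4011 ≈ 63.699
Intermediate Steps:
u(d) = (-4 + d)*(4 + d) (u(d) = (4 + d)*(-4 + d) = (-4 + d)*(4 + d))
B(U, Q) = 20 - U - 8*Q (B(U, Q) = (-8*Q + 20) - U = (20 - 8*Q) - U = 20 - U - 8*Q)
766488/(B(-13, u(1)) + 165*72) = 766488/((20 - 1*(-13) - 8*(-16 + 1**2)) + 165*72) = 766488/((20 + 13 - 8*(-16 + 1)) + 11880) = 766488/((20 + 13 - 8*(-15)) + 11880) = 766488/((20 + 13 + 120) + 11880) = 766488/(153 + 11880) = 766488/12033 = 766488*(1/12033) = 255496/4011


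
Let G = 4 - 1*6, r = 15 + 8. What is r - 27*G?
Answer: 77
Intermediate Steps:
r = 23
G = -2 (G = 4 - 6 = -2)
r - 27*G = 23 - 27*(-2) = 23 + 54 = 77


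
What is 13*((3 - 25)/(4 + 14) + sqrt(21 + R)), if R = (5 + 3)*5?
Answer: -143/9 + 13*sqrt(61) ≈ 85.644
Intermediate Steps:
R = 40 (R = 8*5 = 40)
13*((3 - 25)/(4 + 14) + sqrt(21 + R)) = 13*((3 - 25)/(4 + 14) + sqrt(21 + 40)) = 13*(-22/18 + sqrt(61)) = 13*(-22*1/18 + sqrt(61)) = 13*(-11/9 + sqrt(61)) = -143/9 + 13*sqrt(61)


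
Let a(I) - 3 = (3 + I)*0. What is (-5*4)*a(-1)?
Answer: -60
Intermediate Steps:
a(I) = 3 (a(I) = 3 + (3 + I)*0 = 3 + 0 = 3)
(-5*4)*a(-1) = -5*4*3 = -20*3 = -60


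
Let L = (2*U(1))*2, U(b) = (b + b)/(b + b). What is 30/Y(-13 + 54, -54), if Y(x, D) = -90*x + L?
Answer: -15/1843 ≈ -0.0081389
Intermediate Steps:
U(b) = 1 (U(b) = (2*b)/((2*b)) = (2*b)*(1/(2*b)) = 1)
L = 4 (L = (2*1)*2 = 2*2 = 4)
Y(x, D) = 4 - 90*x (Y(x, D) = -90*x + 4 = 4 - 90*x)
30/Y(-13 + 54, -54) = 30/(4 - 90*(-13 + 54)) = 30/(4 - 90*41) = 30/(4 - 3690) = 30/(-3686) = -1/3686*30 = -15/1843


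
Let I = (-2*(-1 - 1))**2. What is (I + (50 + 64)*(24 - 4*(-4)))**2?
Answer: 20939776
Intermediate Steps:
I = 16 (I = (-2*(-2))**2 = 4**2 = 16)
(I + (50 + 64)*(24 - 4*(-4)))**2 = (16 + (50 + 64)*(24 - 4*(-4)))**2 = (16 + 114*(24 + 16))**2 = (16 + 114*40)**2 = (16 + 4560)**2 = 4576**2 = 20939776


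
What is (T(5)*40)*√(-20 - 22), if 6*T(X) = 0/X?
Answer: 0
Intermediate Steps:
T(X) = 0 (T(X) = (0/X)/6 = (⅙)*0 = 0)
(T(5)*40)*√(-20 - 22) = (0*40)*√(-20 - 22) = 0*√(-42) = 0*(I*√42) = 0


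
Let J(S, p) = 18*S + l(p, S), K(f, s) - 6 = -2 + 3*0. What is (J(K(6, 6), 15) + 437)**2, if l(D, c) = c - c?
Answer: 259081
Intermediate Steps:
l(D, c) = 0
K(f, s) = 4 (K(f, s) = 6 + (-2 + 3*0) = 6 + (-2 + 0) = 6 - 2 = 4)
J(S, p) = 18*S (J(S, p) = 18*S + 0 = 18*S)
(J(K(6, 6), 15) + 437)**2 = (18*4 + 437)**2 = (72 + 437)**2 = 509**2 = 259081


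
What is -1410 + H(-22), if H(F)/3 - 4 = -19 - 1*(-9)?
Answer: -1428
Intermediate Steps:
H(F) = -18 (H(F) = 12 + 3*(-19 - 1*(-9)) = 12 + 3*(-19 + 9) = 12 + 3*(-10) = 12 - 30 = -18)
-1410 + H(-22) = -1410 - 18 = -1428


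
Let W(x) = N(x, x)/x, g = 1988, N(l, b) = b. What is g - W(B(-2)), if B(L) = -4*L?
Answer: 1987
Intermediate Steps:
W(x) = 1 (W(x) = x/x = 1)
g - W(B(-2)) = 1988 - 1*1 = 1988 - 1 = 1987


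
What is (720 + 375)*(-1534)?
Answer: -1679730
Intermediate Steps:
(720 + 375)*(-1534) = 1095*(-1534) = -1679730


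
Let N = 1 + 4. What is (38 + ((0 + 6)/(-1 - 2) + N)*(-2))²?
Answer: 1024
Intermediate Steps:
N = 5
(38 + ((0 + 6)/(-1 - 2) + N)*(-2))² = (38 + ((0 + 6)/(-1 - 2) + 5)*(-2))² = (38 + (6/(-3) + 5)*(-2))² = (38 + (6*(-⅓) + 5)*(-2))² = (38 + (-2 + 5)*(-2))² = (38 + 3*(-2))² = (38 - 6)² = 32² = 1024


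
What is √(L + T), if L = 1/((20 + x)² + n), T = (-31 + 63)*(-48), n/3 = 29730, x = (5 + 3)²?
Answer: I*√1580935245370/32082 ≈ 39.192*I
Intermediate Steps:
x = 64 (x = 8² = 64)
n = 89190 (n = 3*29730 = 89190)
T = -1536 (T = 32*(-48) = -1536)
L = 1/96246 (L = 1/((20 + 64)² + 89190) = 1/(84² + 89190) = 1/(7056 + 89190) = 1/96246 ≈ 1.0390e-5)
√(L + T) = √(1/96246 - 1536) = √(-147833855/96246) = I*√1580935245370/32082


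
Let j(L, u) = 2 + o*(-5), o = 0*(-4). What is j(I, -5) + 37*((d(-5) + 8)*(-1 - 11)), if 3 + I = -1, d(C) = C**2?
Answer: -14650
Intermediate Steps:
I = -4 (I = -3 - 1 = -4)
o = 0
j(L, u) = 2 (j(L, u) = 2 + 0*(-5) = 2 + 0 = 2)
j(I, -5) + 37*((d(-5) + 8)*(-1 - 11)) = 2 + 37*(((-5)**2 + 8)*(-1 - 11)) = 2 + 37*((25 + 8)*(-12)) = 2 + 37*(33*(-12)) = 2 + 37*(-396) = 2 - 14652 = -14650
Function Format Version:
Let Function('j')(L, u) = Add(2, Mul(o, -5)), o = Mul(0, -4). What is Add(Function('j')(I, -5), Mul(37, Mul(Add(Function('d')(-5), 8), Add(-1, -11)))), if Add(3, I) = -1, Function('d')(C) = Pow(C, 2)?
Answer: -14650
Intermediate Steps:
I = -4 (I = Add(-3, -1) = -4)
o = 0
Function('j')(L, u) = 2 (Function('j')(L, u) = Add(2, Mul(0, -5)) = Add(2, 0) = 2)
Add(Function('j')(I, -5), Mul(37, Mul(Add(Function('d')(-5), 8), Add(-1, -11)))) = Add(2, Mul(37, Mul(Add(Pow(-5, 2), 8), Add(-1, -11)))) = Add(2, Mul(37, Mul(Add(25, 8), -12))) = Add(2, Mul(37, Mul(33, -12))) = Add(2, Mul(37, -396)) = Add(2, -14652) = -14650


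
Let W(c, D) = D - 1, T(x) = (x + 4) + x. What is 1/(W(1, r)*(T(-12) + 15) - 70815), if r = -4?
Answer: -1/70790 ≈ -1.4126e-5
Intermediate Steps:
T(x) = 4 + 2*x (T(x) = (4 + x) + x = 4 + 2*x)
W(c, D) = -1 + D
1/(W(1, r)*(T(-12) + 15) - 70815) = 1/((-1 - 4)*((4 + 2*(-12)) + 15) - 70815) = 1/(-5*((4 - 24) + 15) - 70815) = 1/(-5*(-20 + 15) - 70815) = 1/(-5*(-5) - 70815) = 1/(25 - 70815) = 1/(-70790) = -1/70790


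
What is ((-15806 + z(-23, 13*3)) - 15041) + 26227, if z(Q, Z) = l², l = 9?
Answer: -4539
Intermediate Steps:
z(Q, Z) = 81 (z(Q, Z) = 9² = 81)
((-15806 + z(-23, 13*3)) - 15041) + 26227 = ((-15806 + 81) - 15041) + 26227 = (-15725 - 15041) + 26227 = -30766 + 26227 = -4539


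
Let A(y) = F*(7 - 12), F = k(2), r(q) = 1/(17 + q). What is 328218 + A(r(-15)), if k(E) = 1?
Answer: 328213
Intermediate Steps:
F = 1
A(y) = -5 (A(y) = 1*(7 - 12) = 1*(-5) = -5)
328218 + A(r(-15)) = 328218 - 5 = 328213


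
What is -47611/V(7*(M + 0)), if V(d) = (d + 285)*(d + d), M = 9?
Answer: -47611/43848 ≈ -1.0858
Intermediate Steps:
V(d) = 2*d*(285 + d) (V(d) = (285 + d)*(2*d) = 2*d*(285 + d))
-47611/V(7*(M + 0)) = -47611*1/(14*(9 + 0)*(285 + 7*(9 + 0))) = -47611*1/(126*(285 + 7*9)) = -47611*1/(126*(285 + 63)) = -47611/(2*63*348) = -47611/43848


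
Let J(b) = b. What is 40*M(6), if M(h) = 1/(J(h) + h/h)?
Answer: 40/7 ≈ 5.7143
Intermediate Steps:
M(h) = 1/(1 + h) (M(h) = 1/(h + h/h) = 1/(h + 1) = 1/(1 + h))
40*M(6) = 40/(1 + 6) = 40/7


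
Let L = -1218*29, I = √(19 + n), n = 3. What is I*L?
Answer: -35322*√22 ≈ -1.6567e+5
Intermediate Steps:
I = √22 (I = √(19 + 3) = √22 ≈ 4.6904)
L = -35322
I*L = √22*(-35322) = -35322*√22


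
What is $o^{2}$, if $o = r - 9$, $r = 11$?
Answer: $4$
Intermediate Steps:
$o = 2$ ($o = 11 - 9 = 2$)
$o^{2} = 2^{2} = 4$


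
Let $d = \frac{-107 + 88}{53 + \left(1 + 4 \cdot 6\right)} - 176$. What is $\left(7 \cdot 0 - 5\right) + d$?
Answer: $- \frac{14137}{78} \approx -181.24$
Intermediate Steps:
$d = - \frac{13747}{78}$ ($d = - \frac{19}{53 + \left(1 + 24\right)} - 176 = - \frac{19}{53 + 25} - 176 = - \frac{19}{78} - 176 = - \frac{13747}{78} \approx -176.24$)
$\left(7 \cdot 0 - 5\right) + d = \left(7 \cdot 0 - 5\right) - \frac{13747}{78} = \left(0 - 5\right) - \frac{13747}{78} = -5 - \frac{13747}{78} = - \frac{14137}{78}$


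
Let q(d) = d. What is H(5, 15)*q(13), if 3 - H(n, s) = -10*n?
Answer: 689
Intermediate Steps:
H(n, s) = 3 + 10*n (H(n, s) = 3 - (-10)*n = 3 + 10*n)
H(5, 15)*q(13) = (3 + 10*5)*13 = (3 + 50)*13 = 53*13 = 689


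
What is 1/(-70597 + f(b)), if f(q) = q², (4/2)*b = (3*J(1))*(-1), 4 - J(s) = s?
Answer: -4/282307 ≈ -1.4169e-5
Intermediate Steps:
J(s) = 4 - s
b = -9/2 (b = ((3*(4 - 1*1))*(-1))/2 = ((3*(4 - 1))*(-1))/2 = ((3*3)*(-1))/2 = (9*(-1))/2 = (½)*(-9) = -9/2 ≈ -4.5000)
1/(-70597 + f(b)) = 1/(-70597 + (-9/2)²) = 1/(-70597 + 81/4) = 1/(-282307/4) = -4/282307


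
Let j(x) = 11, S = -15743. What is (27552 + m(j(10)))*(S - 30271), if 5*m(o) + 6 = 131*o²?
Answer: -1413596094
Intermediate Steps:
m(o) = -6/5 + 131*o²/5 (m(o) = -6/5 + (131*o²)/5 = -6/5 + 131*o²/5)
(27552 + m(j(10)))*(S - 30271) = (27552 + (-6/5 + (131/5)*11²))*(-15743 - 30271) = (27552 + (-6/5 + (131/5)*121))*(-46014) = (27552 + (-6/5 + 15851/5))*(-46014) = (27552 + 3169)*(-46014) = 30721*(-46014) = -1413596094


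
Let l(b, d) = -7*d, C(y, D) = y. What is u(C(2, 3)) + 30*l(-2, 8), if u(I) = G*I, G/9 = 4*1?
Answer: -1608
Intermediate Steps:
G = 36 (G = 9*(4*1) = 9*4 = 36)
u(I) = 36*I
u(C(2, 3)) + 30*l(-2, 8) = 36*2 + 30*(-7*8) = 72 + 30*(-56) = 72 - 1680 = -1608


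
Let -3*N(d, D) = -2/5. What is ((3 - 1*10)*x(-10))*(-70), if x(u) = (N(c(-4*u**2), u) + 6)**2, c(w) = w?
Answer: 829472/45 ≈ 18433.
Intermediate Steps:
N(d, D) = 2/15 (N(d, D) = -(-2)/(3*5) = -1/3*(-2/5) = 2/15)
x(u) = 8464/225 (x(u) = (2/15 + 6)**2 = (92/15)**2 = 8464/225)
((3 - 1*10)*x(-10))*(-70) = ((3 - 1*10)*(8464/225))*(-70) = ((3 - 10)*(8464/225))*(-70) = -7*8464/225*(-70) = -59248/225*(-70) = 829472/45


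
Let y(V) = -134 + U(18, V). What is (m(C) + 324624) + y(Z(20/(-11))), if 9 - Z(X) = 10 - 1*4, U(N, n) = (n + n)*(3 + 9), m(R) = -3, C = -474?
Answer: 324559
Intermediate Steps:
U(N, n) = 24*n (U(N, n) = (2*n)*12 = 24*n)
Z(X) = 3 (Z(X) = 9 - (10 - 1*4) = 9 - (10 - 4) = 9 - 1*6 = 9 - 6 = 3)
y(V) = -134 + 24*V
(m(C) + 324624) + y(Z(20/(-11))) = (-3 + 324624) + (-134 + 24*3) = 324621 + (-134 + 72) = 324621 - 62 = 324559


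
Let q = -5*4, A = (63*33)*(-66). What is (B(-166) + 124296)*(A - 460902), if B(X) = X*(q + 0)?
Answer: -76329171456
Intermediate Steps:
A = -137214 (A = 2079*(-66) = -137214)
q = -20
B(X) = -20*X (B(X) = X*(-20 + 0) = X*(-20) = -20*X)
(B(-166) + 124296)*(A - 460902) = (-20*(-166) + 124296)*(-137214 - 460902) = (3320 + 124296)*(-598116) = 127616*(-598116) = -76329171456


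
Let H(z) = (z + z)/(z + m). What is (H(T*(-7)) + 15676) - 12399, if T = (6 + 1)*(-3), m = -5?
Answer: 232814/71 ≈ 3279.1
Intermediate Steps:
T = -21 (T = 7*(-3) = -21)
H(z) = 2*z/(-5 + z) (H(z) = (z + z)/(z - 5) = (2*z)/(-5 + z) = 2*z/(-5 + z))
(H(T*(-7)) + 15676) - 12399 = (2*(-21*(-7))/(-5 - 21*(-7)) + 15676) - 12399 = (2*147/(-5 + 147) + 15676) - 12399 = (2*147/142 + 15676) - 12399 = (2*147*(1/142) + 15676) - 12399 = (147/71 + 15676) - 12399 = 1113143/71 - 12399 = 232814/71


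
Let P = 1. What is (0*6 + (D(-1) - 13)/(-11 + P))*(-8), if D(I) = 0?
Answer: -52/5 ≈ -10.400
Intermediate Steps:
(0*6 + (D(-1) - 13)/(-11 + P))*(-8) = (0*6 + (0 - 13)/(-11 + 1))*(-8) = (0 - 13/(-10))*(-8) = (0 - 13*(-1/10))*(-8) = (0 + 13/10)*(-8) = (13/10)*(-8) = -52/5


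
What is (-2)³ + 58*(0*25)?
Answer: -8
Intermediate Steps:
(-2)³ + 58*(0*25) = -8 + 58*0 = -8 + 0 = -8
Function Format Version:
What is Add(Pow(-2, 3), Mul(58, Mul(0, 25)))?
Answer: -8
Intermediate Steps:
Add(Pow(-2, 3), Mul(58, Mul(0, 25))) = Add(-8, Mul(58, 0)) = Add(-8, 0) = -8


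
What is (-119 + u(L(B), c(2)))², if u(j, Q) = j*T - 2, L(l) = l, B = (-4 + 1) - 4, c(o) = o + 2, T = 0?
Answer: 14641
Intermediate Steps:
c(o) = 2 + o
B = -7 (B = -3 - 4 = -7)
u(j, Q) = -2 (u(j, Q) = j*0 - 2 = 0 - 2 = -2)
(-119 + u(L(B), c(2)))² = (-119 - 2)² = (-121)² = 14641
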